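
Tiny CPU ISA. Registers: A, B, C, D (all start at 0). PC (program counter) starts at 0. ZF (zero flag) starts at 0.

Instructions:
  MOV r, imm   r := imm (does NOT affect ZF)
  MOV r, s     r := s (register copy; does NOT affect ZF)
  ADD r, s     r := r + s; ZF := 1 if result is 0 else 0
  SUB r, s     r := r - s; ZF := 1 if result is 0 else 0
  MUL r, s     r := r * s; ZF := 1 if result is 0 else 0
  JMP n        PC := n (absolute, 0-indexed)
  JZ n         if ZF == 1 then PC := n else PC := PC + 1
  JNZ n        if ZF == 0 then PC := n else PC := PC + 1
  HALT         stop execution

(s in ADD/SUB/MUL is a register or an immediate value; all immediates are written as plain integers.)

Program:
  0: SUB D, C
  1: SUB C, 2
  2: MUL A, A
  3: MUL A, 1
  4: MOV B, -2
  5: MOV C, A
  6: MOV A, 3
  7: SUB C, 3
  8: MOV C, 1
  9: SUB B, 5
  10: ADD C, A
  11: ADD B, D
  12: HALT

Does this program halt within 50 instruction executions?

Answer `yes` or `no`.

Answer: yes

Derivation:
Step 1: PC=0 exec 'SUB D, C'. After: A=0 B=0 C=0 D=0 ZF=1 PC=1
Step 2: PC=1 exec 'SUB C, 2'. After: A=0 B=0 C=-2 D=0 ZF=0 PC=2
Step 3: PC=2 exec 'MUL A, A'. After: A=0 B=0 C=-2 D=0 ZF=1 PC=3
Step 4: PC=3 exec 'MUL A, 1'. After: A=0 B=0 C=-2 D=0 ZF=1 PC=4
Step 5: PC=4 exec 'MOV B, -2'. After: A=0 B=-2 C=-2 D=0 ZF=1 PC=5
Step 6: PC=5 exec 'MOV C, A'. After: A=0 B=-2 C=0 D=0 ZF=1 PC=6
Step 7: PC=6 exec 'MOV A, 3'. After: A=3 B=-2 C=0 D=0 ZF=1 PC=7
Step 8: PC=7 exec 'SUB C, 3'. After: A=3 B=-2 C=-3 D=0 ZF=0 PC=8
Step 9: PC=8 exec 'MOV C, 1'. After: A=3 B=-2 C=1 D=0 ZF=0 PC=9
Step 10: PC=9 exec 'SUB B, 5'. After: A=3 B=-7 C=1 D=0 ZF=0 PC=10
Step 11: PC=10 exec 'ADD C, A'. After: A=3 B=-7 C=4 D=0 ZF=0 PC=11
Step 12: PC=11 exec 'ADD B, D'. After: A=3 B=-7 C=4 D=0 ZF=0 PC=12
Step 13: PC=12 exec 'HALT'. After: A=3 B=-7 C=4 D=0 ZF=0 PC=12 HALTED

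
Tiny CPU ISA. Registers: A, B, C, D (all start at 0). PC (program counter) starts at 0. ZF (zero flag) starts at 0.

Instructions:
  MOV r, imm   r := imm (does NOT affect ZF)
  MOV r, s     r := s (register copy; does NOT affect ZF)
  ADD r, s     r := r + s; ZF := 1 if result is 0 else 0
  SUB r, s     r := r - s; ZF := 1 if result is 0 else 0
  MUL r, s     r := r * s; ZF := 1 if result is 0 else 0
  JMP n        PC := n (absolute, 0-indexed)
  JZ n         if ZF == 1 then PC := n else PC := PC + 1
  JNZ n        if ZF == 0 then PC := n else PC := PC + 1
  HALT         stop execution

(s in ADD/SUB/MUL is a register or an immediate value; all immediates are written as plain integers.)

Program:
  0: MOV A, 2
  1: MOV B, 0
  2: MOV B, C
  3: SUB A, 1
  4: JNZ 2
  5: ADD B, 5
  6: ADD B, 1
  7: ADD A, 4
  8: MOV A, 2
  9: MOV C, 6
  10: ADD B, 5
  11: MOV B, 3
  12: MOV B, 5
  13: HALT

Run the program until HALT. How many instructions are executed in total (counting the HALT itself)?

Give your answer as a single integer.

Answer: 17

Derivation:
Step 1: PC=0 exec 'MOV A, 2'. After: A=2 B=0 C=0 D=0 ZF=0 PC=1
Step 2: PC=1 exec 'MOV B, 0'. After: A=2 B=0 C=0 D=0 ZF=0 PC=2
Step 3: PC=2 exec 'MOV B, C'. After: A=2 B=0 C=0 D=0 ZF=0 PC=3
Step 4: PC=3 exec 'SUB A, 1'. After: A=1 B=0 C=0 D=0 ZF=0 PC=4
Step 5: PC=4 exec 'JNZ 2'. After: A=1 B=0 C=0 D=0 ZF=0 PC=2
Step 6: PC=2 exec 'MOV B, C'. After: A=1 B=0 C=0 D=0 ZF=0 PC=3
Step 7: PC=3 exec 'SUB A, 1'. After: A=0 B=0 C=0 D=0 ZF=1 PC=4
Step 8: PC=4 exec 'JNZ 2'. After: A=0 B=0 C=0 D=0 ZF=1 PC=5
Step 9: PC=5 exec 'ADD B, 5'. After: A=0 B=5 C=0 D=0 ZF=0 PC=6
Step 10: PC=6 exec 'ADD B, 1'. After: A=0 B=6 C=0 D=0 ZF=0 PC=7
Step 11: PC=7 exec 'ADD A, 4'. After: A=4 B=6 C=0 D=0 ZF=0 PC=8
Step 12: PC=8 exec 'MOV A, 2'. After: A=2 B=6 C=0 D=0 ZF=0 PC=9
Step 13: PC=9 exec 'MOV C, 6'. After: A=2 B=6 C=6 D=0 ZF=0 PC=10
Step 14: PC=10 exec 'ADD B, 5'. After: A=2 B=11 C=6 D=0 ZF=0 PC=11
Step 15: PC=11 exec 'MOV B, 3'. After: A=2 B=3 C=6 D=0 ZF=0 PC=12
Step 16: PC=12 exec 'MOV B, 5'. After: A=2 B=5 C=6 D=0 ZF=0 PC=13
Step 17: PC=13 exec 'HALT'. After: A=2 B=5 C=6 D=0 ZF=0 PC=13 HALTED
Total instructions executed: 17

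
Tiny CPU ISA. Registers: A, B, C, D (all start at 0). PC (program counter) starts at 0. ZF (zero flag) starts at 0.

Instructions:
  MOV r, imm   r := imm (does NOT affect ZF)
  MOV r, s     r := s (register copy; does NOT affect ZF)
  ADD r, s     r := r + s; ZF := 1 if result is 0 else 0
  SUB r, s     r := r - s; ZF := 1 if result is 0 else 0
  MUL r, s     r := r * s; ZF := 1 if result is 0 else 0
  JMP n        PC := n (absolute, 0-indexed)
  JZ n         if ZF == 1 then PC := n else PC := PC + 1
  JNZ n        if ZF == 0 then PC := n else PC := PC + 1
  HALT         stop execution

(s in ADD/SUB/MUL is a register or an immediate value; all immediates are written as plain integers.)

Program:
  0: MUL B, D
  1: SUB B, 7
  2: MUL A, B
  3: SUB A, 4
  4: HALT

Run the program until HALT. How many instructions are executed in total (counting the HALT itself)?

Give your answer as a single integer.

Step 1: PC=0 exec 'MUL B, D'. After: A=0 B=0 C=0 D=0 ZF=1 PC=1
Step 2: PC=1 exec 'SUB B, 7'. After: A=0 B=-7 C=0 D=0 ZF=0 PC=2
Step 3: PC=2 exec 'MUL A, B'. After: A=0 B=-7 C=0 D=0 ZF=1 PC=3
Step 4: PC=3 exec 'SUB A, 4'. After: A=-4 B=-7 C=0 D=0 ZF=0 PC=4
Step 5: PC=4 exec 'HALT'. After: A=-4 B=-7 C=0 D=0 ZF=0 PC=4 HALTED
Total instructions executed: 5

Answer: 5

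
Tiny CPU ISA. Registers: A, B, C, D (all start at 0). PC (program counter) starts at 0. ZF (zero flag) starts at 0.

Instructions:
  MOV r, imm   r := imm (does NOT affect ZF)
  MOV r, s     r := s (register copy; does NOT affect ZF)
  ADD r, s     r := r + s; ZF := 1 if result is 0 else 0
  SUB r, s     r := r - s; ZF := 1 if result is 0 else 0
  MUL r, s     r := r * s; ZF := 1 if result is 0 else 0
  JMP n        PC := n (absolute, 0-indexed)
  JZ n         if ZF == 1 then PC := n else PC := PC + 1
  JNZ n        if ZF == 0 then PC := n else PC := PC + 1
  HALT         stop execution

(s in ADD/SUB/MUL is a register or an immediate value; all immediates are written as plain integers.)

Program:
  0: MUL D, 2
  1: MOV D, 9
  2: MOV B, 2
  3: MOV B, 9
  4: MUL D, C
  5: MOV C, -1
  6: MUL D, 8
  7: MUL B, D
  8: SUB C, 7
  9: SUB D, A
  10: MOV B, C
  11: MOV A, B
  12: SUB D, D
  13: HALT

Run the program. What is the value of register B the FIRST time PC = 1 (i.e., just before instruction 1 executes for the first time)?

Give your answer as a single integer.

Step 1: PC=0 exec 'MUL D, 2'. After: A=0 B=0 C=0 D=0 ZF=1 PC=1
First time PC=1: B=0

0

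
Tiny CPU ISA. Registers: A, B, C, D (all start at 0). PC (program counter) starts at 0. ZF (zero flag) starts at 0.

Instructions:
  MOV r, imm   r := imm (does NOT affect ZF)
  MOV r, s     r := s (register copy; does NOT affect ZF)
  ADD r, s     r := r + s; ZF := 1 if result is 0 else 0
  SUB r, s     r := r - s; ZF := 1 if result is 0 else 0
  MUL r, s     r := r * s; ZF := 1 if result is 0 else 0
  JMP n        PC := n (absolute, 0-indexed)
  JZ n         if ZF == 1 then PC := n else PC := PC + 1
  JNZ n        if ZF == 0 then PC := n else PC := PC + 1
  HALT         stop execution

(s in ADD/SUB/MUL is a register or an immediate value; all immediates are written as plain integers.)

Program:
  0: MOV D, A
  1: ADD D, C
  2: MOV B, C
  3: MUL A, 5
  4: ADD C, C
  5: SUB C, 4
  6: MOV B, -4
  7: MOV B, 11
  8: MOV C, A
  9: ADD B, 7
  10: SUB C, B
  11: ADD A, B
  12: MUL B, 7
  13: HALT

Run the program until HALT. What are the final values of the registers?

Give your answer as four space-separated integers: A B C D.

Answer: 18 126 -18 0

Derivation:
Step 1: PC=0 exec 'MOV D, A'. After: A=0 B=0 C=0 D=0 ZF=0 PC=1
Step 2: PC=1 exec 'ADD D, C'. After: A=0 B=0 C=0 D=0 ZF=1 PC=2
Step 3: PC=2 exec 'MOV B, C'. After: A=0 B=0 C=0 D=0 ZF=1 PC=3
Step 4: PC=3 exec 'MUL A, 5'. After: A=0 B=0 C=0 D=0 ZF=1 PC=4
Step 5: PC=4 exec 'ADD C, C'. After: A=0 B=0 C=0 D=0 ZF=1 PC=5
Step 6: PC=5 exec 'SUB C, 4'. After: A=0 B=0 C=-4 D=0 ZF=0 PC=6
Step 7: PC=6 exec 'MOV B, -4'. After: A=0 B=-4 C=-4 D=0 ZF=0 PC=7
Step 8: PC=7 exec 'MOV B, 11'. After: A=0 B=11 C=-4 D=0 ZF=0 PC=8
Step 9: PC=8 exec 'MOV C, A'. After: A=0 B=11 C=0 D=0 ZF=0 PC=9
Step 10: PC=9 exec 'ADD B, 7'. After: A=0 B=18 C=0 D=0 ZF=0 PC=10
Step 11: PC=10 exec 'SUB C, B'. After: A=0 B=18 C=-18 D=0 ZF=0 PC=11
Step 12: PC=11 exec 'ADD A, B'. After: A=18 B=18 C=-18 D=0 ZF=0 PC=12
Step 13: PC=12 exec 'MUL B, 7'. After: A=18 B=126 C=-18 D=0 ZF=0 PC=13
Step 14: PC=13 exec 'HALT'. After: A=18 B=126 C=-18 D=0 ZF=0 PC=13 HALTED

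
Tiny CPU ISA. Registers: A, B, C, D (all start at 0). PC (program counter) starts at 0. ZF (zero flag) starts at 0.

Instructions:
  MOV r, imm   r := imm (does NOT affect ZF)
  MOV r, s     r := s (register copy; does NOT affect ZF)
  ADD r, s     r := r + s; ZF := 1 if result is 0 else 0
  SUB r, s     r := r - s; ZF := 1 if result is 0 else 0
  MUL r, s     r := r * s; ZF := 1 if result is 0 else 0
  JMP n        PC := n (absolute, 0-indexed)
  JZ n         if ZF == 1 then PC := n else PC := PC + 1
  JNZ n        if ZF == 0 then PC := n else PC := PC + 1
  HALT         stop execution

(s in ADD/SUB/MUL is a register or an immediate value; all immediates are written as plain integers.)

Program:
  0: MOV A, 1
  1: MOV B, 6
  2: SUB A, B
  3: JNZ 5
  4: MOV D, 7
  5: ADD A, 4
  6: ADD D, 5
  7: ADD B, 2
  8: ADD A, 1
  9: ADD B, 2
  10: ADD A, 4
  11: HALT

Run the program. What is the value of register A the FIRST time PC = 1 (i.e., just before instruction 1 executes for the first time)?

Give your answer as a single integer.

Step 1: PC=0 exec 'MOV A, 1'. After: A=1 B=0 C=0 D=0 ZF=0 PC=1
First time PC=1: A=1

1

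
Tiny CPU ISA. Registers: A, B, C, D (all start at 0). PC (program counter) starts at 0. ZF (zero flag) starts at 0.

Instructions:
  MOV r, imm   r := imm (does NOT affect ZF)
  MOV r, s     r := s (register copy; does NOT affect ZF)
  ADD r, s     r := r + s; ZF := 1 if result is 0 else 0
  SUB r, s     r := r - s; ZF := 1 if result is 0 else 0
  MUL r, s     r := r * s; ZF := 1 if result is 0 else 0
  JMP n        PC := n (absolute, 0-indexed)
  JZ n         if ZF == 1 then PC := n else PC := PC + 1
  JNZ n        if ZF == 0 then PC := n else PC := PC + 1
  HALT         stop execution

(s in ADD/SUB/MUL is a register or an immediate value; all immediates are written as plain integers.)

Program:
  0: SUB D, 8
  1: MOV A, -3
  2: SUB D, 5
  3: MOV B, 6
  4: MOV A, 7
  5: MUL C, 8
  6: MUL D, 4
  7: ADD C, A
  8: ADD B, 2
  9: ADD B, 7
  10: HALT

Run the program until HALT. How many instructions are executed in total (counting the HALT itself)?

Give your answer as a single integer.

Step 1: PC=0 exec 'SUB D, 8'. After: A=0 B=0 C=0 D=-8 ZF=0 PC=1
Step 2: PC=1 exec 'MOV A, -3'. After: A=-3 B=0 C=0 D=-8 ZF=0 PC=2
Step 3: PC=2 exec 'SUB D, 5'. After: A=-3 B=0 C=0 D=-13 ZF=0 PC=3
Step 4: PC=3 exec 'MOV B, 6'. After: A=-3 B=6 C=0 D=-13 ZF=0 PC=4
Step 5: PC=4 exec 'MOV A, 7'. After: A=7 B=6 C=0 D=-13 ZF=0 PC=5
Step 6: PC=5 exec 'MUL C, 8'. After: A=7 B=6 C=0 D=-13 ZF=1 PC=6
Step 7: PC=6 exec 'MUL D, 4'. After: A=7 B=6 C=0 D=-52 ZF=0 PC=7
Step 8: PC=7 exec 'ADD C, A'. After: A=7 B=6 C=7 D=-52 ZF=0 PC=8
Step 9: PC=8 exec 'ADD B, 2'. After: A=7 B=8 C=7 D=-52 ZF=0 PC=9
Step 10: PC=9 exec 'ADD B, 7'. After: A=7 B=15 C=7 D=-52 ZF=0 PC=10
Step 11: PC=10 exec 'HALT'. After: A=7 B=15 C=7 D=-52 ZF=0 PC=10 HALTED
Total instructions executed: 11

Answer: 11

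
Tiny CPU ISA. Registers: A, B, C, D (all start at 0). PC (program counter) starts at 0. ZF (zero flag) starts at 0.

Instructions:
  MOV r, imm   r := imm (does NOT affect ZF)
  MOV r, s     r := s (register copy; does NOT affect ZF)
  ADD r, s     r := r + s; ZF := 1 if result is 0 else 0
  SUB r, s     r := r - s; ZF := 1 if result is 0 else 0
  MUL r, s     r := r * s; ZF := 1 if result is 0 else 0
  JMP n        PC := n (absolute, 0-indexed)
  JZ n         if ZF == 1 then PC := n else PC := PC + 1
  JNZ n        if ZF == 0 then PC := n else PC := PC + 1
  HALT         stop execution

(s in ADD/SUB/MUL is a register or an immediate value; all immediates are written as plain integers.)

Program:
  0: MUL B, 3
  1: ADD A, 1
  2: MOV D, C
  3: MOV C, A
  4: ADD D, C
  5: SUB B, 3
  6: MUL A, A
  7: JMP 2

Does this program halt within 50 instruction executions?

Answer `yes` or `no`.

Step 1: PC=0 exec 'MUL B, 3'. After: A=0 B=0 C=0 D=0 ZF=1 PC=1
Step 2: PC=1 exec 'ADD A, 1'. After: A=1 B=0 C=0 D=0 ZF=0 PC=2
Step 3: PC=2 exec 'MOV D, C'. After: A=1 B=0 C=0 D=0 ZF=0 PC=3
Step 4: PC=3 exec 'MOV C, A'. After: A=1 B=0 C=1 D=0 ZF=0 PC=4
Step 5: PC=4 exec 'ADD D, C'. After: A=1 B=0 C=1 D=1 ZF=0 PC=5
Step 6: PC=5 exec 'SUB B, 3'. After: A=1 B=-3 C=1 D=1 ZF=0 PC=6
Step 7: PC=6 exec 'MUL A, A'. After: A=1 B=-3 C=1 D=1 ZF=0 PC=7
Step 8: PC=7 exec 'JMP 2'. After: A=1 B=-3 C=1 D=1 ZF=0 PC=2
Step 9: PC=2 exec 'MOV D, C'. After: A=1 B=-3 C=1 D=1 ZF=0 PC=3
Step 10: PC=3 exec 'MOV C, A'. After: A=1 B=-3 C=1 D=1 ZF=0 PC=4
Step 11: PC=4 exec 'ADD D, C'. After: A=1 B=-3 C=1 D=2 ZF=0 PC=5
Step 12: PC=5 exec 'SUB B, 3'. After: A=1 B=-6 C=1 D=2 ZF=0 PC=6
Step 13: PC=6 exec 'MUL A, A'. After: A=1 B=-6 C=1 D=2 ZF=0 PC=7
Step 14: PC=7 exec 'JMP 2'. After: A=1 B=-6 C=1 D=2 ZF=0 PC=2
Step 15: PC=2 exec 'MOV D, C'. After: A=1 B=-6 C=1 D=1 ZF=0 PC=3
After 50 steps: not halted. PC revisits the same instructions with no path to HALT; will never halt.

Answer: no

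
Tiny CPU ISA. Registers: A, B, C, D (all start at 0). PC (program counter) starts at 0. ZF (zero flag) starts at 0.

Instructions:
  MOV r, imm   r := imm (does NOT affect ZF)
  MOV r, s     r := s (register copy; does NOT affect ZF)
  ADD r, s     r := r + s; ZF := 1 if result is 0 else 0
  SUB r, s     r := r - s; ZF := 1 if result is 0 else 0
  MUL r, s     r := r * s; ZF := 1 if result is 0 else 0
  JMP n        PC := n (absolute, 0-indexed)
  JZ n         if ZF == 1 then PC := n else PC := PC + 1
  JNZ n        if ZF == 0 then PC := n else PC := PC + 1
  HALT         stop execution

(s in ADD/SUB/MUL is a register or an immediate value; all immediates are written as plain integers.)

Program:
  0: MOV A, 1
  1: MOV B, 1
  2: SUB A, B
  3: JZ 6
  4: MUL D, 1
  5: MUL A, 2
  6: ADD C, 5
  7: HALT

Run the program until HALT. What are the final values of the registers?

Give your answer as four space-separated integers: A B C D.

Answer: 0 1 5 0

Derivation:
Step 1: PC=0 exec 'MOV A, 1'. After: A=1 B=0 C=0 D=0 ZF=0 PC=1
Step 2: PC=1 exec 'MOV B, 1'. After: A=1 B=1 C=0 D=0 ZF=0 PC=2
Step 3: PC=2 exec 'SUB A, B'. After: A=0 B=1 C=0 D=0 ZF=1 PC=3
Step 4: PC=3 exec 'JZ 6'. After: A=0 B=1 C=0 D=0 ZF=1 PC=6
Step 5: PC=6 exec 'ADD C, 5'. After: A=0 B=1 C=5 D=0 ZF=0 PC=7
Step 6: PC=7 exec 'HALT'. After: A=0 B=1 C=5 D=0 ZF=0 PC=7 HALTED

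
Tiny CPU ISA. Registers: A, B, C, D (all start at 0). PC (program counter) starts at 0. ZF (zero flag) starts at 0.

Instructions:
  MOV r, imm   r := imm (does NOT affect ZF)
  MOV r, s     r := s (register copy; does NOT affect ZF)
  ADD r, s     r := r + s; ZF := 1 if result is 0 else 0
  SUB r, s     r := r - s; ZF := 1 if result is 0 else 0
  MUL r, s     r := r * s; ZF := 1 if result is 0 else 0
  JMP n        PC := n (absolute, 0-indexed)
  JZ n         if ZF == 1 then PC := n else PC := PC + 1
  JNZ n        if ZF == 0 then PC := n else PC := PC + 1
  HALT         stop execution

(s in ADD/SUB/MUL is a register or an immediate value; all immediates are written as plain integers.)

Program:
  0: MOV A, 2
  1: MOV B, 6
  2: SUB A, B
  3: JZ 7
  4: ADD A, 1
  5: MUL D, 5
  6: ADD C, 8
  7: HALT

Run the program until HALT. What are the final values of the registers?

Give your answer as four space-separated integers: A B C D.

Step 1: PC=0 exec 'MOV A, 2'. After: A=2 B=0 C=0 D=0 ZF=0 PC=1
Step 2: PC=1 exec 'MOV B, 6'. After: A=2 B=6 C=0 D=0 ZF=0 PC=2
Step 3: PC=2 exec 'SUB A, B'. After: A=-4 B=6 C=0 D=0 ZF=0 PC=3
Step 4: PC=3 exec 'JZ 7'. After: A=-4 B=6 C=0 D=0 ZF=0 PC=4
Step 5: PC=4 exec 'ADD A, 1'. After: A=-3 B=6 C=0 D=0 ZF=0 PC=5
Step 6: PC=5 exec 'MUL D, 5'. After: A=-3 B=6 C=0 D=0 ZF=1 PC=6
Step 7: PC=6 exec 'ADD C, 8'. After: A=-3 B=6 C=8 D=0 ZF=0 PC=7
Step 8: PC=7 exec 'HALT'. After: A=-3 B=6 C=8 D=0 ZF=0 PC=7 HALTED

Answer: -3 6 8 0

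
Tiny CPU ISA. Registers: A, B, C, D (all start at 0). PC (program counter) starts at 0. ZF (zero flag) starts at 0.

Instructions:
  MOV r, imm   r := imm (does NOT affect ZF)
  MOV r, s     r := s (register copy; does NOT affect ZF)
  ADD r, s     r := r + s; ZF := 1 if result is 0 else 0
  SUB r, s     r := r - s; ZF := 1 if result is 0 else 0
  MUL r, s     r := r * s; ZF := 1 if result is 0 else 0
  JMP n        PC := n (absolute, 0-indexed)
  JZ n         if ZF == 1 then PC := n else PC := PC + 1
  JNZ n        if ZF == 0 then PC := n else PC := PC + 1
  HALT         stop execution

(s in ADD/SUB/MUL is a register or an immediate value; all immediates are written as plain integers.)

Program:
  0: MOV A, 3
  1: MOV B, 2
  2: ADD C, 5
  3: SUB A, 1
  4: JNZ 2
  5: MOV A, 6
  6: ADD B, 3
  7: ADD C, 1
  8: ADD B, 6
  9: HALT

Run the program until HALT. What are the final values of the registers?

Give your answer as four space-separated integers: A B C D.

Answer: 6 11 16 0

Derivation:
Step 1: PC=0 exec 'MOV A, 3'. After: A=3 B=0 C=0 D=0 ZF=0 PC=1
Step 2: PC=1 exec 'MOV B, 2'. After: A=3 B=2 C=0 D=0 ZF=0 PC=2
Step 3: PC=2 exec 'ADD C, 5'. After: A=3 B=2 C=5 D=0 ZF=0 PC=3
Step 4: PC=3 exec 'SUB A, 1'. After: A=2 B=2 C=5 D=0 ZF=0 PC=4
Step 5: PC=4 exec 'JNZ 2'. After: A=2 B=2 C=5 D=0 ZF=0 PC=2
Step 6: PC=2 exec 'ADD C, 5'. After: A=2 B=2 C=10 D=0 ZF=0 PC=3
Step 7: PC=3 exec 'SUB A, 1'. After: A=1 B=2 C=10 D=0 ZF=0 PC=4
Step 8: PC=4 exec 'JNZ 2'. After: A=1 B=2 C=10 D=0 ZF=0 PC=2
Step 9: PC=2 exec 'ADD C, 5'. After: A=1 B=2 C=15 D=0 ZF=0 PC=3
Step 10: PC=3 exec 'SUB A, 1'. After: A=0 B=2 C=15 D=0 ZF=1 PC=4
Step 11: PC=4 exec 'JNZ 2'. After: A=0 B=2 C=15 D=0 ZF=1 PC=5
Step 12: PC=5 exec 'MOV A, 6'. After: A=6 B=2 C=15 D=0 ZF=1 PC=6
Step 13: PC=6 exec 'ADD B, 3'. After: A=6 B=5 C=15 D=0 ZF=0 PC=7
Step 14: PC=7 exec 'ADD C, 1'. After: A=6 B=5 C=16 D=0 ZF=0 PC=8
Step 15: PC=8 exec 'ADD B, 6'. After: A=6 B=11 C=16 D=0 ZF=0 PC=9
Step 16: PC=9 exec 'HALT'. After: A=6 B=11 C=16 D=0 ZF=0 PC=9 HALTED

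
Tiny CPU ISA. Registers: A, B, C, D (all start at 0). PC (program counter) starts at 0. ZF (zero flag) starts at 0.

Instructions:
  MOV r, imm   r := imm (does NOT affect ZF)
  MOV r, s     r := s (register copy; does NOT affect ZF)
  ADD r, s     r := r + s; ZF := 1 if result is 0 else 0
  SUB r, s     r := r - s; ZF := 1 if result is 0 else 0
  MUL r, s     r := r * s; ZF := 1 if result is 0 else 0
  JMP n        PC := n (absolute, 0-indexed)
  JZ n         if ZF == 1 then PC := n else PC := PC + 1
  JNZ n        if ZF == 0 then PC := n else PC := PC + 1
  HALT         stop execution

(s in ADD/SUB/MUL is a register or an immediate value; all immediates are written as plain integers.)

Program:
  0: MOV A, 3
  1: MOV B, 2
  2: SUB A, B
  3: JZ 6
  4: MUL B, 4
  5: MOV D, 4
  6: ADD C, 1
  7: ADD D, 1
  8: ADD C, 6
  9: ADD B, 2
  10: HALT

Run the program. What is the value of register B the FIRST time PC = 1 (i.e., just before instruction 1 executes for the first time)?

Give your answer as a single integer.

Step 1: PC=0 exec 'MOV A, 3'. After: A=3 B=0 C=0 D=0 ZF=0 PC=1
First time PC=1: B=0

0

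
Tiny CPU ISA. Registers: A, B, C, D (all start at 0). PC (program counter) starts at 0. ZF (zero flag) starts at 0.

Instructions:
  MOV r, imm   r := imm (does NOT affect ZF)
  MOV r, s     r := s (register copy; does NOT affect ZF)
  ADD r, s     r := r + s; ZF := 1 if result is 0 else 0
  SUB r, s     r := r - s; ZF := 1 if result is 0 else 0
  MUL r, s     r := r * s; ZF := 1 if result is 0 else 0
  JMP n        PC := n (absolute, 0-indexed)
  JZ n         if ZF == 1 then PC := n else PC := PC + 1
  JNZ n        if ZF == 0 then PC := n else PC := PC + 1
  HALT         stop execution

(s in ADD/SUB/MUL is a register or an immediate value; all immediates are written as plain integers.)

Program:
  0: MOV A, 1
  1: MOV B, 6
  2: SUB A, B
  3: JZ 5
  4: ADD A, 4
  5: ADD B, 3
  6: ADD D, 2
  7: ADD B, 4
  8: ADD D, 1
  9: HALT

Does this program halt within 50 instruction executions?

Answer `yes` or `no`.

Step 1: PC=0 exec 'MOV A, 1'. After: A=1 B=0 C=0 D=0 ZF=0 PC=1
Step 2: PC=1 exec 'MOV B, 6'. After: A=1 B=6 C=0 D=0 ZF=0 PC=2
Step 3: PC=2 exec 'SUB A, B'. After: A=-5 B=6 C=0 D=0 ZF=0 PC=3
Step 4: PC=3 exec 'JZ 5'. After: A=-5 B=6 C=0 D=0 ZF=0 PC=4
Step 5: PC=4 exec 'ADD A, 4'. After: A=-1 B=6 C=0 D=0 ZF=0 PC=5
Step 6: PC=5 exec 'ADD B, 3'. After: A=-1 B=9 C=0 D=0 ZF=0 PC=6
Step 7: PC=6 exec 'ADD D, 2'. After: A=-1 B=9 C=0 D=2 ZF=0 PC=7
Step 8: PC=7 exec 'ADD B, 4'. After: A=-1 B=13 C=0 D=2 ZF=0 PC=8
Step 9: PC=8 exec 'ADD D, 1'. After: A=-1 B=13 C=0 D=3 ZF=0 PC=9
Step 10: PC=9 exec 'HALT'. After: A=-1 B=13 C=0 D=3 ZF=0 PC=9 HALTED

Answer: yes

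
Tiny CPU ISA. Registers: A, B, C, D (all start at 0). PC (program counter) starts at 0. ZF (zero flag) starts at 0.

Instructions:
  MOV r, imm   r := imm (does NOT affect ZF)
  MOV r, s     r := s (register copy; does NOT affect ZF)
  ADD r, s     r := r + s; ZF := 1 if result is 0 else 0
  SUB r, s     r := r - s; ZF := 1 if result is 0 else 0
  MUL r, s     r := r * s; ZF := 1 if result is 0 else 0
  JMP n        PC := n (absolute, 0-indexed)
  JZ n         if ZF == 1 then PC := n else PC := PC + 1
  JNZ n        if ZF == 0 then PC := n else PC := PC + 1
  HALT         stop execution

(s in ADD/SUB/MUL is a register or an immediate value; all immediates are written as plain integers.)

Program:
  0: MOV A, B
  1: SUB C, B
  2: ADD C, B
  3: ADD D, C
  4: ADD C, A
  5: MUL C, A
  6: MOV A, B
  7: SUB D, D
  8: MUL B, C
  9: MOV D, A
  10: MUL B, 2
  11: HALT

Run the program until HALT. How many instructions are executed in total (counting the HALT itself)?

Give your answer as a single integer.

Answer: 12

Derivation:
Step 1: PC=0 exec 'MOV A, B'. After: A=0 B=0 C=0 D=0 ZF=0 PC=1
Step 2: PC=1 exec 'SUB C, B'. After: A=0 B=0 C=0 D=0 ZF=1 PC=2
Step 3: PC=2 exec 'ADD C, B'. After: A=0 B=0 C=0 D=0 ZF=1 PC=3
Step 4: PC=3 exec 'ADD D, C'. After: A=0 B=0 C=0 D=0 ZF=1 PC=4
Step 5: PC=4 exec 'ADD C, A'. After: A=0 B=0 C=0 D=0 ZF=1 PC=5
Step 6: PC=5 exec 'MUL C, A'. After: A=0 B=0 C=0 D=0 ZF=1 PC=6
Step 7: PC=6 exec 'MOV A, B'. After: A=0 B=0 C=0 D=0 ZF=1 PC=7
Step 8: PC=7 exec 'SUB D, D'. After: A=0 B=0 C=0 D=0 ZF=1 PC=8
Step 9: PC=8 exec 'MUL B, C'. After: A=0 B=0 C=0 D=0 ZF=1 PC=9
Step 10: PC=9 exec 'MOV D, A'. After: A=0 B=0 C=0 D=0 ZF=1 PC=10
Step 11: PC=10 exec 'MUL B, 2'. After: A=0 B=0 C=0 D=0 ZF=1 PC=11
Step 12: PC=11 exec 'HALT'. After: A=0 B=0 C=0 D=0 ZF=1 PC=11 HALTED
Total instructions executed: 12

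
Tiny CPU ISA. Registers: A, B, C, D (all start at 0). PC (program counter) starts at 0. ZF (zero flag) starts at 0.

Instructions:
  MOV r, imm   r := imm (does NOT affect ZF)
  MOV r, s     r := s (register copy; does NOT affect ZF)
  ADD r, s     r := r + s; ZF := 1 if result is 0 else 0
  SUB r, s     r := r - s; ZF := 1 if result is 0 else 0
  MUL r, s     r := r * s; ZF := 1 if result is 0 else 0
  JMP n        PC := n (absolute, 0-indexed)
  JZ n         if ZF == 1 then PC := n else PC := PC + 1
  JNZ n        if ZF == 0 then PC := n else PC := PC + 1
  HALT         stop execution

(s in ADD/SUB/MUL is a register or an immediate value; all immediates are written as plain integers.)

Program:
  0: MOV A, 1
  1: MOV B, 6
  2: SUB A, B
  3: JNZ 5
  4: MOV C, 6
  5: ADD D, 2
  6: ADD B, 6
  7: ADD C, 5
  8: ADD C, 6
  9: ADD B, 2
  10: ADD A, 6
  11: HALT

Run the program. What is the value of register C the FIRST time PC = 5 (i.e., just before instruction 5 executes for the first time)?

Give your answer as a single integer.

Step 1: PC=0 exec 'MOV A, 1'. After: A=1 B=0 C=0 D=0 ZF=0 PC=1
Step 2: PC=1 exec 'MOV B, 6'. After: A=1 B=6 C=0 D=0 ZF=0 PC=2
Step 3: PC=2 exec 'SUB A, B'. After: A=-5 B=6 C=0 D=0 ZF=0 PC=3
Step 4: PC=3 exec 'JNZ 5'. After: A=-5 B=6 C=0 D=0 ZF=0 PC=5
First time PC=5: C=0

0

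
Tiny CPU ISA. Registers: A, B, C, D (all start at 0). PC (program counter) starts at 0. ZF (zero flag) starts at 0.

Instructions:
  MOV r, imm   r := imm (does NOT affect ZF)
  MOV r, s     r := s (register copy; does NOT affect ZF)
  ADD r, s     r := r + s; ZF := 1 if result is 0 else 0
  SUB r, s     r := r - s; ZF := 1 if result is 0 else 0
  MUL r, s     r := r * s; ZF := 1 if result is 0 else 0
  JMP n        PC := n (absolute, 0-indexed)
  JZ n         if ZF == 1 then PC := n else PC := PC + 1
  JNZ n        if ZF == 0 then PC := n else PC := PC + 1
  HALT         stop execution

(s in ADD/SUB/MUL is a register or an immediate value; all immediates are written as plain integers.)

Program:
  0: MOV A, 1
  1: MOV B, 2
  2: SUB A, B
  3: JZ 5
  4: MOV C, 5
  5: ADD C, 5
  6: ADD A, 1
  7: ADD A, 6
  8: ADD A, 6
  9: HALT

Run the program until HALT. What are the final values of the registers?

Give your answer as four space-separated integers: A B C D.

Step 1: PC=0 exec 'MOV A, 1'. After: A=1 B=0 C=0 D=0 ZF=0 PC=1
Step 2: PC=1 exec 'MOV B, 2'. After: A=1 B=2 C=0 D=0 ZF=0 PC=2
Step 3: PC=2 exec 'SUB A, B'. After: A=-1 B=2 C=0 D=0 ZF=0 PC=3
Step 4: PC=3 exec 'JZ 5'. After: A=-1 B=2 C=0 D=0 ZF=0 PC=4
Step 5: PC=4 exec 'MOV C, 5'. After: A=-1 B=2 C=5 D=0 ZF=0 PC=5
Step 6: PC=5 exec 'ADD C, 5'. After: A=-1 B=2 C=10 D=0 ZF=0 PC=6
Step 7: PC=6 exec 'ADD A, 1'. After: A=0 B=2 C=10 D=0 ZF=1 PC=7
Step 8: PC=7 exec 'ADD A, 6'. After: A=6 B=2 C=10 D=0 ZF=0 PC=8
Step 9: PC=8 exec 'ADD A, 6'. After: A=12 B=2 C=10 D=0 ZF=0 PC=9
Step 10: PC=9 exec 'HALT'. After: A=12 B=2 C=10 D=0 ZF=0 PC=9 HALTED

Answer: 12 2 10 0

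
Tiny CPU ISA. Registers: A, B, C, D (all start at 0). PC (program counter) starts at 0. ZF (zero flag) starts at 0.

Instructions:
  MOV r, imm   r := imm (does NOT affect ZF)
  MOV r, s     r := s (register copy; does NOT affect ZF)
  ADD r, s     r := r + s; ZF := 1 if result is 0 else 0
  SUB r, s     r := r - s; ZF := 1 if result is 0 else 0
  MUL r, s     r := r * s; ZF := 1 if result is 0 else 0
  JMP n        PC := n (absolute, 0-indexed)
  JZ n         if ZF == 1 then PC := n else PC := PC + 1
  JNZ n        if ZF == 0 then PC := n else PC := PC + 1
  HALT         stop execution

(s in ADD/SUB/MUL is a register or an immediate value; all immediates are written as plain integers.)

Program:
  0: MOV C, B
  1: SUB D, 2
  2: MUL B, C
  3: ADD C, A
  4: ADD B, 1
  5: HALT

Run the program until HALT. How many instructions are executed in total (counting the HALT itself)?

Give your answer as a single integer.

Answer: 6

Derivation:
Step 1: PC=0 exec 'MOV C, B'. After: A=0 B=0 C=0 D=0 ZF=0 PC=1
Step 2: PC=1 exec 'SUB D, 2'. After: A=0 B=0 C=0 D=-2 ZF=0 PC=2
Step 3: PC=2 exec 'MUL B, C'. After: A=0 B=0 C=0 D=-2 ZF=1 PC=3
Step 4: PC=3 exec 'ADD C, A'. After: A=0 B=0 C=0 D=-2 ZF=1 PC=4
Step 5: PC=4 exec 'ADD B, 1'. After: A=0 B=1 C=0 D=-2 ZF=0 PC=5
Step 6: PC=5 exec 'HALT'. After: A=0 B=1 C=0 D=-2 ZF=0 PC=5 HALTED
Total instructions executed: 6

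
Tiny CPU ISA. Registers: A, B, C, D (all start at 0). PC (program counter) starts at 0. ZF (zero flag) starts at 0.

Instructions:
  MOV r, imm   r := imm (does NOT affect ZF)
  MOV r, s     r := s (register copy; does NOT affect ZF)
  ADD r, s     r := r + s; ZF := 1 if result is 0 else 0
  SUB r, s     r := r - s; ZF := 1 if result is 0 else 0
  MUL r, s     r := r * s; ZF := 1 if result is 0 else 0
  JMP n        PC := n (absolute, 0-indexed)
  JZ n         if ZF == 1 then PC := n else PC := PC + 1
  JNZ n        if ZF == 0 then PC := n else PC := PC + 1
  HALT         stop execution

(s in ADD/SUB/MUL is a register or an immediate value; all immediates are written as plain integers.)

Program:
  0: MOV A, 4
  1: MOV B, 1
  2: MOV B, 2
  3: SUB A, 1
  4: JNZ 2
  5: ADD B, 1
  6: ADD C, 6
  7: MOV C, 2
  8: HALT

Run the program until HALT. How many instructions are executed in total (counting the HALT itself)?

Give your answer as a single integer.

Answer: 18

Derivation:
Step 1: PC=0 exec 'MOV A, 4'. After: A=4 B=0 C=0 D=0 ZF=0 PC=1
Step 2: PC=1 exec 'MOV B, 1'. After: A=4 B=1 C=0 D=0 ZF=0 PC=2
Step 3: PC=2 exec 'MOV B, 2'. After: A=4 B=2 C=0 D=0 ZF=0 PC=3
Step 4: PC=3 exec 'SUB A, 1'. After: A=3 B=2 C=0 D=0 ZF=0 PC=4
Step 5: PC=4 exec 'JNZ 2'. After: A=3 B=2 C=0 D=0 ZF=0 PC=2
Step 6: PC=2 exec 'MOV B, 2'. After: A=3 B=2 C=0 D=0 ZF=0 PC=3
Step 7: PC=3 exec 'SUB A, 1'. After: A=2 B=2 C=0 D=0 ZF=0 PC=4
Step 8: PC=4 exec 'JNZ 2'. After: A=2 B=2 C=0 D=0 ZF=0 PC=2
Step 9: PC=2 exec 'MOV B, 2'. After: A=2 B=2 C=0 D=0 ZF=0 PC=3
Step 10: PC=3 exec 'SUB A, 1'. After: A=1 B=2 C=0 D=0 ZF=0 PC=4
Step 11: PC=4 exec 'JNZ 2'. After: A=1 B=2 C=0 D=0 ZF=0 PC=2
Step 12: PC=2 exec 'MOV B, 2'. After: A=1 B=2 C=0 D=0 ZF=0 PC=3
Step 13: PC=3 exec 'SUB A, 1'. After: A=0 B=2 C=0 D=0 ZF=1 PC=4
Step 14: PC=4 exec 'JNZ 2'. After: A=0 B=2 C=0 D=0 ZF=1 PC=5
Step 15: PC=5 exec 'ADD B, 1'. After: A=0 B=3 C=0 D=0 ZF=0 PC=6
Step 16: PC=6 exec 'ADD C, 6'. After: A=0 B=3 C=6 D=0 ZF=0 PC=7
Step 17: PC=7 exec 'MOV C, 2'. After: A=0 B=3 C=2 D=0 ZF=0 PC=8
Step 18: PC=8 exec 'HALT'. After: A=0 B=3 C=2 D=0 ZF=0 PC=8 HALTED
Total instructions executed: 18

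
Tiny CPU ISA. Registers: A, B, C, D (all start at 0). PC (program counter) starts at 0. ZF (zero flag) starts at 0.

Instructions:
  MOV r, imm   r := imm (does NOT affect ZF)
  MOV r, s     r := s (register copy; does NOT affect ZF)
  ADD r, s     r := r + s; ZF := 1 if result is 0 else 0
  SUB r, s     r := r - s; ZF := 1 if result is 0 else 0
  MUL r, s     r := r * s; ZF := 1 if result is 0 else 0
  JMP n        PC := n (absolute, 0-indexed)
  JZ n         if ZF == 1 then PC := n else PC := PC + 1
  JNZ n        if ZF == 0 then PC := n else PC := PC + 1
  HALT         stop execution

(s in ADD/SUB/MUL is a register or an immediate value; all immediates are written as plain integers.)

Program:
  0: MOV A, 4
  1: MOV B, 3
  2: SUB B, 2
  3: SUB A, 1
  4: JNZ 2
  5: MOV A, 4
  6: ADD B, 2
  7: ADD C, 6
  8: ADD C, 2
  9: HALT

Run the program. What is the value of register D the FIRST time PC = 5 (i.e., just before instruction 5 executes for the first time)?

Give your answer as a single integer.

Step 1: PC=0 exec 'MOV A, 4'. After: A=4 B=0 C=0 D=0 ZF=0 PC=1
Step 2: PC=1 exec 'MOV B, 3'. After: A=4 B=3 C=0 D=0 ZF=0 PC=2
Step 3: PC=2 exec 'SUB B, 2'. After: A=4 B=1 C=0 D=0 ZF=0 PC=3
Step 4: PC=3 exec 'SUB A, 1'. After: A=3 B=1 C=0 D=0 ZF=0 PC=4
Step 5: PC=4 exec 'JNZ 2'. After: A=3 B=1 C=0 D=0 ZF=0 PC=2
Step 6: PC=2 exec 'SUB B, 2'. After: A=3 B=-1 C=0 D=0 ZF=0 PC=3
Step 7: PC=3 exec 'SUB A, 1'. After: A=2 B=-1 C=0 D=0 ZF=0 PC=4
Step 8: PC=4 exec 'JNZ 2'. After: A=2 B=-1 C=0 D=0 ZF=0 PC=2
Step 9: PC=2 exec 'SUB B, 2'. After: A=2 B=-3 C=0 D=0 ZF=0 PC=3
Step 10: PC=3 exec 'SUB A, 1'. After: A=1 B=-3 C=0 D=0 ZF=0 PC=4
Step 11: PC=4 exec 'JNZ 2'. After: A=1 B=-3 C=0 D=0 ZF=0 PC=2
Step 12: PC=2 exec 'SUB B, 2'. After: A=1 B=-5 C=0 D=0 ZF=0 PC=3
Step 13: PC=3 exec 'SUB A, 1'. After: A=0 B=-5 C=0 D=0 ZF=1 PC=4
Step 14: PC=4 exec 'JNZ 2'. After: A=0 B=-5 C=0 D=0 ZF=1 PC=5
First time PC=5: D=0

0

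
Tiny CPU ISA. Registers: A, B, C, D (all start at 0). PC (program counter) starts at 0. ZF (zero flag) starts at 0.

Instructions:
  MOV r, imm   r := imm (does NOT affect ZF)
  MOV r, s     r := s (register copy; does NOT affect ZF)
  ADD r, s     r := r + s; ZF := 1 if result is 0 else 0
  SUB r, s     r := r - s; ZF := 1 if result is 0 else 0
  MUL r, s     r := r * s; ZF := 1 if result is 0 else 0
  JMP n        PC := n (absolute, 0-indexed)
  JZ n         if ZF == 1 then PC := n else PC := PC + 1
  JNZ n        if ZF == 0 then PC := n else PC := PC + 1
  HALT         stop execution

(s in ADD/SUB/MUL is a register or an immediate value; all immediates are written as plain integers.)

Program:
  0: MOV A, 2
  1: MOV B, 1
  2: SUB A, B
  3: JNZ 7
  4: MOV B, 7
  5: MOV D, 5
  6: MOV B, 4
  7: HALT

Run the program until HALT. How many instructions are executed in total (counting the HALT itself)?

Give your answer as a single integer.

Answer: 5

Derivation:
Step 1: PC=0 exec 'MOV A, 2'. After: A=2 B=0 C=0 D=0 ZF=0 PC=1
Step 2: PC=1 exec 'MOV B, 1'. After: A=2 B=1 C=0 D=0 ZF=0 PC=2
Step 3: PC=2 exec 'SUB A, B'. After: A=1 B=1 C=0 D=0 ZF=0 PC=3
Step 4: PC=3 exec 'JNZ 7'. After: A=1 B=1 C=0 D=0 ZF=0 PC=7
Step 5: PC=7 exec 'HALT'. After: A=1 B=1 C=0 D=0 ZF=0 PC=7 HALTED
Total instructions executed: 5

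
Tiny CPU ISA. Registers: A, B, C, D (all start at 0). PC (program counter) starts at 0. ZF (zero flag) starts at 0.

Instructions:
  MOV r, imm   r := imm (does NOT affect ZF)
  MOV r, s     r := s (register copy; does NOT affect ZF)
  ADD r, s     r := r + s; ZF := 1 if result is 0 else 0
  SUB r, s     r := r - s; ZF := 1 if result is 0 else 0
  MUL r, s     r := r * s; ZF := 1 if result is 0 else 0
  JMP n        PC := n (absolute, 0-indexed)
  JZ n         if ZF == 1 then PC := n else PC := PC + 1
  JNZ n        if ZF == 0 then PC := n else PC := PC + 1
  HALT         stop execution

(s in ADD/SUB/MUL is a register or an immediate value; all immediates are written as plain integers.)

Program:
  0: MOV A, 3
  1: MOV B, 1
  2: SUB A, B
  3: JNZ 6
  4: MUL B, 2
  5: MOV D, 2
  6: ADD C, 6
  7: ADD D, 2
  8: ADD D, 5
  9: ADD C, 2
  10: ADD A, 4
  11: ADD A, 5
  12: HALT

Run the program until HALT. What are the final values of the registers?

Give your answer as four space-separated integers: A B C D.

Answer: 11 1 8 7

Derivation:
Step 1: PC=0 exec 'MOV A, 3'. After: A=3 B=0 C=0 D=0 ZF=0 PC=1
Step 2: PC=1 exec 'MOV B, 1'. After: A=3 B=1 C=0 D=0 ZF=0 PC=2
Step 3: PC=2 exec 'SUB A, B'. After: A=2 B=1 C=0 D=0 ZF=0 PC=3
Step 4: PC=3 exec 'JNZ 6'. After: A=2 B=1 C=0 D=0 ZF=0 PC=6
Step 5: PC=6 exec 'ADD C, 6'. After: A=2 B=1 C=6 D=0 ZF=0 PC=7
Step 6: PC=7 exec 'ADD D, 2'. After: A=2 B=1 C=6 D=2 ZF=0 PC=8
Step 7: PC=8 exec 'ADD D, 5'. After: A=2 B=1 C=6 D=7 ZF=0 PC=9
Step 8: PC=9 exec 'ADD C, 2'. After: A=2 B=1 C=8 D=7 ZF=0 PC=10
Step 9: PC=10 exec 'ADD A, 4'. After: A=6 B=1 C=8 D=7 ZF=0 PC=11
Step 10: PC=11 exec 'ADD A, 5'. After: A=11 B=1 C=8 D=7 ZF=0 PC=12
Step 11: PC=12 exec 'HALT'. After: A=11 B=1 C=8 D=7 ZF=0 PC=12 HALTED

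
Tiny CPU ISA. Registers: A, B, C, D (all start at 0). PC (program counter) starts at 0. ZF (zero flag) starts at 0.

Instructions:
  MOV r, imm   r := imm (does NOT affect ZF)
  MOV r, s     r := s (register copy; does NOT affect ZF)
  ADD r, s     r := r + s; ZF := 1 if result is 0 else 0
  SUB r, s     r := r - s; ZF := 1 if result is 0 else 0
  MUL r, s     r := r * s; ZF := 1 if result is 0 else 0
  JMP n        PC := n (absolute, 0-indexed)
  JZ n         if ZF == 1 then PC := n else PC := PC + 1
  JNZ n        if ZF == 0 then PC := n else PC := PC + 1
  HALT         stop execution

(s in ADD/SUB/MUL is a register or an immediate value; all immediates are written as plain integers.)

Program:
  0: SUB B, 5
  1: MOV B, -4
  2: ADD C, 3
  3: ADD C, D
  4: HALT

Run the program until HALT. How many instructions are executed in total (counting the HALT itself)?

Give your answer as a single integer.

Step 1: PC=0 exec 'SUB B, 5'. After: A=0 B=-5 C=0 D=0 ZF=0 PC=1
Step 2: PC=1 exec 'MOV B, -4'. After: A=0 B=-4 C=0 D=0 ZF=0 PC=2
Step 3: PC=2 exec 'ADD C, 3'. After: A=0 B=-4 C=3 D=0 ZF=0 PC=3
Step 4: PC=3 exec 'ADD C, D'. After: A=0 B=-4 C=3 D=0 ZF=0 PC=4
Step 5: PC=4 exec 'HALT'. After: A=0 B=-4 C=3 D=0 ZF=0 PC=4 HALTED
Total instructions executed: 5

Answer: 5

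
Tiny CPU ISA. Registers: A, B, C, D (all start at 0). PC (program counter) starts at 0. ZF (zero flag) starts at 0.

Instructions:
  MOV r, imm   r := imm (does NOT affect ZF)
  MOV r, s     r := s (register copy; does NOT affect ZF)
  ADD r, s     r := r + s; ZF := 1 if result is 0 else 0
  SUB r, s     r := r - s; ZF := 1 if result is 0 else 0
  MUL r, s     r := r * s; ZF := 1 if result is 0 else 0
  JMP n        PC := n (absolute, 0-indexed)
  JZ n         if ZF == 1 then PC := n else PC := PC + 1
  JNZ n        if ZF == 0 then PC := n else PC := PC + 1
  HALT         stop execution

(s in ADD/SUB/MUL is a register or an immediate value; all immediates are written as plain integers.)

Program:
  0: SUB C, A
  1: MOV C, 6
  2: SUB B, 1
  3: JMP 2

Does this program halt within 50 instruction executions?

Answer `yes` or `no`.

Answer: no

Derivation:
Step 1: PC=0 exec 'SUB C, A'. After: A=0 B=0 C=0 D=0 ZF=1 PC=1
Step 2: PC=1 exec 'MOV C, 6'. After: A=0 B=0 C=6 D=0 ZF=1 PC=2
Step 3: PC=2 exec 'SUB B, 1'. After: A=0 B=-1 C=6 D=0 ZF=0 PC=3
Step 4: PC=3 exec 'JMP 2'. After: A=0 B=-1 C=6 D=0 ZF=0 PC=2
Step 5: PC=2 exec 'SUB B, 1'. After: A=0 B=-2 C=6 D=0 ZF=0 PC=3
Step 6: PC=3 exec 'JMP 2'. After: A=0 B=-2 C=6 D=0 ZF=0 PC=2
Step 7: PC=2 exec 'SUB B, 1'. After: A=0 B=-3 C=6 D=0 ZF=0 PC=3
Step 8: PC=3 exec 'JMP 2'. After: A=0 B=-3 C=6 D=0 ZF=0 PC=2
Step 9: PC=2 exec 'SUB B, 1'. After: A=0 B=-4 C=6 D=0 ZF=0 PC=3
Step 10: PC=3 exec 'JMP 2'. After: A=0 B=-4 C=6 D=0 ZF=0 PC=2
Step 11: PC=2 exec 'SUB B, 1'. After: A=0 B=-5 C=6 D=0 ZF=0 PC=3
Step 12: PC=3 exec 'JMP 2'. After: A=0 B=-5 C=6 D=0 ZF=0 PC=2
Step 13: PC=2 exec 'SUB B, 1'. After: A=0 B=-6 C=6 D=0 ZF=0 PC=3
Step 14: PC=3 exec 'JMP 2'. After: A=0 B=-6 C=6 D=0 ZF=0 PC=2
Step 15: PC=2 exec 'SUB B, 1'. After: A=0 B=-7 C=6 D=0 ZF=0 PC=3
After 50 steps: not halted. PC revisits the same instructions with no path to HALT; will never halt.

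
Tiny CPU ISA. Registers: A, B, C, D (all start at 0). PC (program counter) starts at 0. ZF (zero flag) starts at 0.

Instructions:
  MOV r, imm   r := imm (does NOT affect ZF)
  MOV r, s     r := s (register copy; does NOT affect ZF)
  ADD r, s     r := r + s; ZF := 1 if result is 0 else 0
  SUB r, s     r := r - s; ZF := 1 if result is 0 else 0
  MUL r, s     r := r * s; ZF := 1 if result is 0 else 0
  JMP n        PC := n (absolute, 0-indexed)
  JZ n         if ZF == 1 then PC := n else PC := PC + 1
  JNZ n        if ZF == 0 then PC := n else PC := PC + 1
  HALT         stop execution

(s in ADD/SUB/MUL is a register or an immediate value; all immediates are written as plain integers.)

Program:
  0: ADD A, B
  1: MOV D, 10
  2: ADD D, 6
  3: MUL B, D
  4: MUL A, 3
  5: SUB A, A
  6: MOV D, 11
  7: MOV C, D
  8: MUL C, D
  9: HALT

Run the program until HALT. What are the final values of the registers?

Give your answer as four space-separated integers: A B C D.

Answer: 0 0 121 11

Derivation:
Step 1: PC=0 exec 'ADD A, B'. After: A=0 B=0 C=0 D=0 ZF=1 PC=1
Step 2: PC=1 exec 'MOV D, 10'. After: A=0 B=0 C=0 D=10 ZF=1 PC=2
Step 3: PC=2 exec 'ADD D, 6'. After: A=0 B=0 C=0 D=16 ZF=0 PC=3
Step 4: PC=3 exec 'MUL B, D'. After: A=0 B=0 C=0 D=16 ZF=1 PC=4
Step 5: PC=4 exec 'MUL A, 3'. After: A=0 B=0 C=0 D=16 ZF=1 PC=5
Step 6: PC=5 exec 'SUB A, A'. After: A=0 B=0 C=0 D=16 ZF=1 PC=6
Step 7: PC=6 exec 'MOV D, 11'. After: A=0 B=0 C=0 D=11 ZF=1 PC=7
Step 8: PC=7 exec 'MOV C, D'. After: A=0 B=0 C=11 D=11 ZF=1 PC=8
Step 9: PC=8 exec 'MUL C, D'. After: A=0 B=0 C=121 D=11 ZF=0 PC=9
Step 10: PC=9 exec 'HALT'. After: A=0 B=0 C=121 D=11 ZF=0 PC=9 HALTED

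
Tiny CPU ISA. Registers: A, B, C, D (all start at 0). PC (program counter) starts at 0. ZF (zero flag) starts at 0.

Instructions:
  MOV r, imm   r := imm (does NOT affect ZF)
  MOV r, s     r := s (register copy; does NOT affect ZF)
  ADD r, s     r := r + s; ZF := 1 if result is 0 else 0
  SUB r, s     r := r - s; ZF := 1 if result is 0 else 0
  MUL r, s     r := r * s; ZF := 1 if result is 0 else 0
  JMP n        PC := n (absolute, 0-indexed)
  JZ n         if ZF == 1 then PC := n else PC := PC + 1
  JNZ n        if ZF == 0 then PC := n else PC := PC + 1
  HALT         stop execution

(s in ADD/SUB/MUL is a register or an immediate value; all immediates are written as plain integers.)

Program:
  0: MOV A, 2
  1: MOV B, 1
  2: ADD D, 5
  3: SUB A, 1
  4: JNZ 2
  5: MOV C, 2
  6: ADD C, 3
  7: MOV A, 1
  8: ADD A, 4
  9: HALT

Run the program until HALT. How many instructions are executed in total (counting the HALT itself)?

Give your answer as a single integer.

Step 1: PC=0 exec 'MOV A, 2'. After: A=2 B=0 C=0 D=0 ZF=0 PC=1
Step 2: PC=1 exec 'MOV B, 1'. After: A=2 B=1 C=0 D=0 ZF=0 PC=2
Step 3: PC=2 exec 'ADD D, 5'. After: A=2 B=1 C=0 D=5 ZF=0 PC=3
Step 4: PC=3 exec 'SUB A, 1'. After: A=1 B=1 C=0 D=5 ZF=0 PC=4
Step 5: PC=4 exec 'JNZ 2'. After: A=1 B=1 C=0 D=5 ZF=0 PC=2
Step 6: PC=2 exec 'ADD D, 5'. After: A=1 B=1 C=0 D=10 ZF=0 PC=3
Step 7: PC=3 exec 'SUB A, 1'. After: A=0 B=1 C=0 D=10 ZF=1 PC=4
Step 8: PC=4 exec 'JNZ 2'. After: A=0 B=1 C=0 D=10 ZF=1 PC=5
Step 9: PC=5 exec 'MOV C, 2'. After: A=0 B=1 C=2 D=10 ZF=1 PC=6
Step 10: PC=6 exec 'ADD C, 3'. After: A=0 B=1 C=5 D=10 ZF=0 PC=7
Step 11: PC=7 exec 'MOV A, 1'. After: A=1 B=1 C=5 D=10 ZF=0 PC=8
Step 12: PC=8 exec 'ADD A, 4'. After: A=5 B=1 C=5 D=10 ZF=0 PC=9
Step 13: PC=9 exec 'HALT'. After: A=5 B=1 C=5 D=10 ZF=0 PC=9 HALTED
Total instructions executed: 13

Answer: 13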